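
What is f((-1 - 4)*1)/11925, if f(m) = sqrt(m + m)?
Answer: I*sqrt(10)/11925 ≈ 0.00026518*I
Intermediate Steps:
f(m) = sqrt(2)*sqrt(m) (f(m) = sqrt(2*m) = sqrt(2)*sqrt(m))
f((-1 - 4)*1)/11925 = (sqrt(2)*sqrt((-1 - 4)*1))/11925 = (sqrt(2)*sqrt(-5*1))*(1/11925) = (sqrt(2)*sqrt(-5))*(1/11925) = (sqrt(2)*(I*sqrt(5)))*(1/11925) = (I*sqrt(10))*(1/11925) = I*sqrt(10)/11925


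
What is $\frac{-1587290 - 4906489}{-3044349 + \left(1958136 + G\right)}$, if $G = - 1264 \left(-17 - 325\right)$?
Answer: $\frac{2164593}{217975} \approx 9.9305$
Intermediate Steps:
$G = 432288$ ($G = \left(-1264\right) \left(-342\right) = 432288$)
$\frac{-1587290 - 4906489}{-3044349 + \left(1958136 + G\right)} = \frac{-1587290 - 4906489}{-3044349 + \left(1958136 + 432288\right)} = - \frac{6493779}{-3044349 + 2390424} = - \frac{6493779}{-653925} = \left(-6493779\right) \left(- \frac{1}{653925}\right) = \frac{2164593}{217975}$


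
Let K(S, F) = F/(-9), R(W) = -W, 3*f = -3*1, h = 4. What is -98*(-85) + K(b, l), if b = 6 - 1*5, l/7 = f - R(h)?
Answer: 24983/3 ≈ 8327.7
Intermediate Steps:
f = -1 (f = (-3*1)/3 = (⅓)*(-3) = -1)
l = 21 (l = 7*(-1 - (-1)*4) = 7*(-1 - 1*(-4)) = 7*(-1 + 4) = 7*3 = 21)
b = 1 (b = 6 - 5 = 1)
K(S, F) = -F/9 (K(S, F) = F*(-⅑) = -F/9)
-98*(-85) + K(b, l) = -98*(-85) - ⅑*21 = 8330 - 7/3 = 24983/3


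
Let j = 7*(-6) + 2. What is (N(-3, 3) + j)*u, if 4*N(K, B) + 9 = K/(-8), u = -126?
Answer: 84987/16 ≈ 5311.7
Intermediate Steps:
N(K, B) = -9/4 - K/32 (N(K, B) = -9/4 + (K/(-8))/4 = -9/4 + (K*(-⅛))/4 = -9/4 + (-K/8)/4 = -9/4 - K/32)
j = -40 (j = -42 + 2 = -40)
(N(-3, 3) + j)*u = ((-9/4 - 1/32*(-3)) - 40)*(-126) = ((-9/4 + 3/32) - 40)*(-126) = (-69/32 - 40)*(-126) = -1349/32*(-126) = 84987/16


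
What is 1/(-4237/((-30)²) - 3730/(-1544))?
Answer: -43425/99529 ≈ -0.43631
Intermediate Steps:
1/(-4237/((-30)²) - 3730/(-1544)) = 1/(-4237/900 - 3730*(-1/1544)) = 1/(-4237*1/900 + 1865/772) = 1/(-4237/900 + 1865/772) = 1/(-99529/43425) = -43425/99529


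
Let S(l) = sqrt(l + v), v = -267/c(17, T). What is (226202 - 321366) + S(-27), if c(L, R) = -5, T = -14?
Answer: -95164 + 2*sqrt(165)/5 ≈ -95159.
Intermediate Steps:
v = 267/5 (v = -267/(-5) = -267*(-1/5) = 267/5 ≈ 53.400)
S(l) = sqrt(267/5 + l) (S(l) = sqrt(l + 267/5) = sqrt(267/5 + l))
(226202 - 321366) + S(-27) = (226202 - 321366) + sqrt(1335 + 25*(-27))/5 = -95164 + sqrt(1335 - 675)/5 = -95164 + sqrt(660)/5 = -95164 + (2*sqrt(165))/5 = -95164 + 2*sqrt(165)/5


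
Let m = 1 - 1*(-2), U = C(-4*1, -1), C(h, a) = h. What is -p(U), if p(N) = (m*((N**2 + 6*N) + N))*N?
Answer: -144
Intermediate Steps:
U = -4 (U = -4*1 = -4)
m = 3 (m = 1 + 2 = 3)
p(N) = N*(3*N**2 + 21*N) (p(N) = (3*((N**2 + 6*N) + N))*N = (3*(N**2 + 7*N))*N = (3*N**2 + 21*N)*N = N*(3*N**2 + 21*N))
-p(U) = -3*(-4)**2*(7 - 4) = -3*16*3 = -1*144 = -144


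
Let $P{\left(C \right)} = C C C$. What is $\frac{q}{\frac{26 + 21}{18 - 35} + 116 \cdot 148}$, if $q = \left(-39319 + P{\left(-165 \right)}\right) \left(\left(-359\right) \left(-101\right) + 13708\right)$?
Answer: $- \frac{3849185259916}{291809} \approx -1.3191 \cdot 10^{7}$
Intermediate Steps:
$P{\left(C \right)} = C^{3}$ ($P{\left(C \right)} = C^{2} C = C^{3}$)
$q = -226422662348$ ($q = \left(-39319 + \left(-165\right)^{3}\right) \left(\left(-359\right) \left(-101\right) + 13708\right) = \left(-39319 - 4492125\right) \left(36259 + 13708\right) = \left(-4531444\right) 49967 = -226422662348$)
$\frac{q}{\frac{26 + 21}{18 - 35} + 116 \cdot 148} = - \frac{226422662348}{\frac{26 + 21}{18 - 35} + 116 \cdot 148} = - \frac{226422662348}{\frac{47}{-17} + 17168} = - \frac{226422662348}{47 \left(- \frac{1}{17}\right) + 17168} = - \frac{226422662348}{- \frac{47}{17} + 17168} = - \frac{226422662348}{\frac{291809}{17}} = \left(-226422662348\right) \frac{17}{291809} = - \frac{3849185259916}{291809}$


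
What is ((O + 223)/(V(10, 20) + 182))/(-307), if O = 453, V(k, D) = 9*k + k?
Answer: -338/43287 ≈ -0.0078084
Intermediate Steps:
V(k, D) = 10*k
((O + 223)/(V(10, 20) + 182))/(-307) = ((453 + 223)/(10*10 + 182))/(-307) = (676/(100 + 182))*(-1/307) = (676/282)*(-1/307) = (676*(1/282))*(-1/307) = (338/141)*(-1/307) = -338/43287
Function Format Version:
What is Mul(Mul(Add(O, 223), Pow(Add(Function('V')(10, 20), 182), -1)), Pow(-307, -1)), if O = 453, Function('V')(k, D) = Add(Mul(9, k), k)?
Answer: Rational(-338, 43287) ≈ -0.0078084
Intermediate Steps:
Function('V')(k, D) = Mul(10, k)
Mul(Mul(Add(O, 223), Pow(Add(Function('V')(10, 20), 182), -1)), Pow(-307, -1)) = Mul(Mul(Add(453, 223), Pow(Add(Mul(10, 10), 182), -1)), Pow(-307, -1)) = Mul(Mul(676, Pow(Add(100, 182), -1)), Rational(-1, 307)) = Mul(Mul(676, Pow(282, -1)), Rational(-1, 307)) = Mul(Mul(676, Rational(1, 282)), Rational(-1, 307)) = Mul(Rational(338, 141), Rational(-1, 307)) = Rational(-338, 43287)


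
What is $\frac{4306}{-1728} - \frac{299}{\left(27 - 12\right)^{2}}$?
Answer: $- \frac{82529}{21600} \approx -3.8208$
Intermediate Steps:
$\frac{4306}{-1728} - \frac{299}{\left(27 - 12\right)^{2}} = 4306 \left(- \frac{1}{1728}\right) - \frac{299}{15^{2}} = - \frac{2153}{864} - \frac{299}{225} = - \frac{82529}{21600}$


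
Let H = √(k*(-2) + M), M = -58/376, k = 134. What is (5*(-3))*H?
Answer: -15*I*√2369411/94 ≈ -245.63*I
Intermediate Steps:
M = -29/188 (M = -58*1/376 = -29/188 ≈ -0.15426)
H = I*√2369411/94 (H = √(134*(-2) - 29/188) = √(-268 - 29/188) = √(-50413/188) = I*√2369411/94 ≈ 16.375*I)
(5*(-3))*H = (5*(-3))*(I*√2369411/94) = -15*I*√2369411/94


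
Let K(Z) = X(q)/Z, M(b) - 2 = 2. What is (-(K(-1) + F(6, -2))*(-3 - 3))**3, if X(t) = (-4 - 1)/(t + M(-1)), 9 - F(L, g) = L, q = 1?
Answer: 13824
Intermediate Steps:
M(b) = 4 (M(b) = 2 + 2 = 4)
F(L, g) = 9 - L
X(t) = -5/(4 + t) (X(t) = (-4 - 1)/(t + 4) = -5/(4 + t))
K(Z) = -1/Z (K(Z) = (-5/(4 + 1))/Z = (-5/5)/Z = (-5*1/5)/Z = -1/Z)
(-(K(-1) + F(6, -2))*(-3 - 3))**3 = (-(-1/(-1) + (9 - 1*6))*(-3 - 3))**3 = (-(-1*(-1) + (9 - 6))*(-6))**3 = (-(1 + 3)*(-6))**3 = (-4*(-6))**3 = (-1*(-24))**3 = 24**3 = 13824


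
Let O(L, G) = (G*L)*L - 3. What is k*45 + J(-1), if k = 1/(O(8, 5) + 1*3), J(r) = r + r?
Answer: -119/64 ≈ -1.8594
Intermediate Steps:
O(L, G) = -3 + G*L**2 (O(L, G) = G*L**2 - 3 = -3 + G*L**2)
J(r) = 2*r
k = 1/320 (k = 1/((-3 + 5*8**2) + 1*3) = 1/((-3 + 5*64) + 3) = 1/((-3 + 320) + 3) = 1/(317 + 3) = 1/320 ≈ 0.0031250)
k*45 + J(-1) = (1/320)*45 + 2*(-1) = 9/64 - 2 = -119/64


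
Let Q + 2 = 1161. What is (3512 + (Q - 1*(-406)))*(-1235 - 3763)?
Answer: -25374846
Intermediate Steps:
Q = 1159 (Q = -2 + 1161 = 1159)
(3512 + (Q - 1*(-406)))*(-1235 - 3763) = (3512 + (1159 - 1*(-406)))*(-1235 - 3763) = (3512 + (1159 + 406))*(-4998) = (3512 + 1565)*(-4998) = 5077*(-4998) = -25374846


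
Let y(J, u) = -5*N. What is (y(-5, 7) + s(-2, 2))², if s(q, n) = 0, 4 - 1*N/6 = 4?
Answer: 0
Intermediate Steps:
N = 0 (N = 24 - 6*4 = 24 - 24 = 0)
y(J, u) = 0 (y(J, u) = -5*0 = 0)
(y(-5, 7) + s(-2, 2))² = (0 + 0)² = 0² = 0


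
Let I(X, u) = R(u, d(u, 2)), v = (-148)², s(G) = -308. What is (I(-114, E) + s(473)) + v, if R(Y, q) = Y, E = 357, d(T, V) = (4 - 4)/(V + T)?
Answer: 21953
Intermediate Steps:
d(T, V) = 0 (d(T, V) = 0/(T + V) = 0)
v = 21904
I(X, u) = u
(I(-114, E) + s(473)) + v = (357 - 308) + 21904 = 49 + 21904 = 21953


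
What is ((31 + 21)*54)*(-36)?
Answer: -101088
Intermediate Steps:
((31 + 21)*54)*(-36) = (52*54)*(-36) = 2808*(-36) = -101088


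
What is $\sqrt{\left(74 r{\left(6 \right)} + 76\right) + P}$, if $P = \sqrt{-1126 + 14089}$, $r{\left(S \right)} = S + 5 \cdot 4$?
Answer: $\sqrt{2000 + \sqrt{12963}} \approx 45.977$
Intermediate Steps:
$r{\left(S \right)} = 20 + S$ ($r{\left(S \right)} = S + 20 = 20 + S$)
$P = \sqrt{12963} \approx 113.86$
$\sqrt{\left(74 r{\left(6 \right)} + 76\right) + P} = \sqrt{\left(74 \left(20 + 6\right) + 76\right) + \sqrt{12963}} = \sqrt{\left(74 \cdot 26 + 76\right) + \sqrt{12963}} = \sqrt{\left(1924 + 76\right) + \sqrt{12963}} = \sqrt{2000 + \sqrt{12963}}$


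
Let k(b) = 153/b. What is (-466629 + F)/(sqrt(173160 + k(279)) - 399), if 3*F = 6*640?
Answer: -5755901781/432746 - 465349*sqrt(166407287)/432746 ≈ -27173.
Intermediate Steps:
F = 1280 (F = (6*640)/3 = (1/3)*3840 = 1280)
(-466629 + F)/(sqrt(173160 + k(279)) - 399) = (-466629 + 1280)/(sqrt(173160 + 153/279) - 399) = -465349/(sqrt(173160 + 153*(1/279)) - 399) = -465349/(sqrt(173160 + 17/31) - 399) = -465349/(sqrt(5367977/31) - 399) = -465349/(sqrt(166407287)/31 - 399) = -465349/(-399 + sqrt(166407287)/31)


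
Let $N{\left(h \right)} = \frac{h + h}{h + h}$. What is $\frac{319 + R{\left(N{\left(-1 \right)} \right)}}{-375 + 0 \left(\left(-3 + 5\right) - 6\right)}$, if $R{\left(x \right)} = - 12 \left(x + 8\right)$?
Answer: $- \frac{211}{375} \approx -0.56267$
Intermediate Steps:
$N{\left(h \right)} = 1$ ($N{\left(h \right)} = \frac{2 h}{2 h} = 2 h \frac{1}{2 h} = 1$)
$R{\left(x \right)} = -96 - 12 x$ ($R{\left(x \right)} = - 12 \left(8 + x\right) = -96 - 12 x$)
$\frac{319 + R{\left(N{\left(-1 \right)} \right)}}{-375 + 0 \left(\left(-3 + 5\right) - 6\right)} = \frac{319 - 108}{-375 + 0 \left(\left(-3 + 5\right) - 6\right)} = \frac{319 - 108}{-375 + 0 \left(2 - 6\right)} = \frac{319 - 108}{-375 + 0 \left(-4\right)} = \frac{211}{-375 + 0} = \frac{211}{-375} = 211 \left(- \frac{1}{375}\right) = - \frac{211}{375}$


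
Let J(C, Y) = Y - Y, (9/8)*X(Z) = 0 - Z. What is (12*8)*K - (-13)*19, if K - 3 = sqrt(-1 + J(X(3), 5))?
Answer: 535 + 96*I ≈ 535.0 + 96.0*I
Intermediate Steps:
X(Z) = -8*Z/9 (X(Z) = 8*(0 - Z)/9 = 8*(-Z)/9 = -8*Z/9)
J(C, Y) = 0
K = 3 + I (K = 3 + sqrt(-1 + 0) = 3 + sqrt(-1) = 3 + I ≈ 3.0 + 1.0*I)
(12*8)*K - (-13)*19 = (12*8)*(3 + I) - (-13)*19 = 96*(3 + I) - 1*(-247) = (288 + 96*I) + 247 = 535 + 96*I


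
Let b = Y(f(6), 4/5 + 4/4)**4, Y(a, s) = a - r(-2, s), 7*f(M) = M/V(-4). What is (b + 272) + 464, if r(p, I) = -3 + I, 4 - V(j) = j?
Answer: 283863273121/384160000 ≈ 738.92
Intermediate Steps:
V(j) = 4 - j
f(M) = M/56 (f(M) = (M/(4 - 1*(-4)))/7 = (M/(4 + 4))/7 = (M/8)/7 = M/56)
Y(a, s) = 3 + a - s (Y(a, s) = a - (-3 + s) = a + (3 - s) = 3 + a - s)
b = 1121513121/384160000 (b = (3 + (1/56)*6 - (4/5 + 4/4))**4 = (3 + 3/28 - (4*(1/5) + 4*(1/4)))**4 = (3 + 3/28 - (4/5 + 1))**4 = (3 + 3/28 - 1*9/5)**4 = (3 + 3/28 - 9/5)**4 = (183/140)**4 = 1121513121/384160000 ≈ 2.9194)
(b + 272) + 464 = (1121513121/384160000 + 272) + 464 = 105613033121/384160000 + 464 = 283863273121/384160000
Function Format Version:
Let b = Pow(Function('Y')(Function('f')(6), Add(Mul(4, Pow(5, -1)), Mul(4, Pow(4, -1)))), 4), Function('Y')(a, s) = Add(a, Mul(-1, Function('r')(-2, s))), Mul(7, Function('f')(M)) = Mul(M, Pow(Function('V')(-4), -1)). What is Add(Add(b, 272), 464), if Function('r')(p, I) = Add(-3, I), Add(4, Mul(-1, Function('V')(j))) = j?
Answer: Rational(283863273121, 384160000) ≈ 738.92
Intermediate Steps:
Function('V')(j) = Add(4, Mul(-1, j))
Function('f')(M) = Mul(Rational(1, 56), M) (Function('f')(M) = Mul(Rational(1, 7), Mul(M, Pow(Add(4, Mul(-1, -4)), -1))) = Mul(Rational(1, 7), Mul(M, Pow(Add(4, 4), -1))) = Mul(Rational(1, 7), Mul(M, Pow(8, -1))) = Mul(Rational(1, 7), Mul(M, Rational(1, 8))) = Mul(Rational(1, 7), Mul(Rational(1, 8), M)) = Mul(Rational(1, 56), M))
Function('Y')(a, s) = Add(3, a, Mul(-1, s)) (Function('Y')(a, s) = Add(a, Mul(-1, Add(-3, s))) = Add(a, Add(3, Mul(-1, s))) = Add(3, a, Mul(-1, s)))
b = Rational(1121513121, 384160000) (b = Pow(Add(3, Mul(Rational(1, 56), 6), Mul(-1, Add(Mul(4, Pow(5, -1)), Mul(4, Pow(4, -1))))), 4) = Pow(Add(3, Rational(3, 28), Mul(-1, Add(Mul(4, Rational(1, 5)), Mul(4, Rational(1, 4))))), 4) = Pow(Add(3, Rational(3, 28), Mul(-1, Add(Rational(4, 5), 1))), 4) = Pow(Add(3, Rational(3, 28), Mul(-1, Rational(9, 5))), 4) = Pow(Add(3, Rational(3, 28), Rational(-9, 5)), 4) = Pow(Rational(183, 140), 4) = Rational(1121513121, 384160000) ≈ 2.9194)
Add(Add(b, 272), 464) = Add(Add(Rational(1121513121, 384160000), 272), 464) = Add(Rational(105613033121, 384160000), 464) = Rational(283863273121, 384160000)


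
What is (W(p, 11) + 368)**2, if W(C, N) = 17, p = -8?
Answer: 148225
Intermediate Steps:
(W(p, 11) + 368)**2 = (17 + 368)**2 = 385**2 = 148225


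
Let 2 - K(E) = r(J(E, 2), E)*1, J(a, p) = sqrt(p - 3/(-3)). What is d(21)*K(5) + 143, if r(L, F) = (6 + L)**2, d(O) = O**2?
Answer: -16174 - 5292*sqrt(3) ≈ -25340.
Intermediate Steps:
J(a, p) = sqrt(1 + p) (J(a, p) = sqrt(p - 3*(-1/3)) = sqrt(p + 1) = sqrt(1 + p))
K(E) = 2 - (6 + sqrt(3))**2 (K(E) = 2 - (6 + sqrt(1 + 2))**2 = 2 - (6 + sqrt(3))**2)
d(21)*K(5) + 143 = 21**2*(2 - (6 + sqrt(3))**2) + 143 = 441*(2 - (6 + sqrt(3))**2) + 143 = (882 - 441*(6 + sqrt(3))**2) + 143 = 1025 - 441*(6 + sqrt(3))**2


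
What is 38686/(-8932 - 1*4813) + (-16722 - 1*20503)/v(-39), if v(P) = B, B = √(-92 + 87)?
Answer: -38686/13745 + 7445*I*√5 ≈ -2.8146 + 16648.0*I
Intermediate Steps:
B = I*√5 (B = √(-5) = I*√5 ≈ 2.2361*I)
v(P) = I*√5
38686/(-8932 - 1*4813) + (-16722 - 1*20503)/v(-39) = 38686/(-8932 - 1*4813) + (-16722 - 1*20503)/((I*√5)) = 38686/(-8932 - 4813) + (-16722 - 20503)*(-I*√5/5) = 38686/(-13745) - (-7445)*I*√5 = 38686*(-1/13745) + 7445*I*√5 = -38686/13745 + 7445*I*√5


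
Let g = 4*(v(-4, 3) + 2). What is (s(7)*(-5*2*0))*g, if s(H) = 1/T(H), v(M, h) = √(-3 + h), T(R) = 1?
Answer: 0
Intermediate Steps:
g = 8 (g = 4*(√(-3 + 3) + 2) = 4*(√0 + 2) = 4*(0 + 2) = 4*2 = 8)
s(H) = 1 (s(H) = 1/1 = 1)
(s(7)*(-5*2*0))*g = (1*(-5*2*0))*8 = (1*(-10*0))*8 = (1*0)*8 = 0*8 = 0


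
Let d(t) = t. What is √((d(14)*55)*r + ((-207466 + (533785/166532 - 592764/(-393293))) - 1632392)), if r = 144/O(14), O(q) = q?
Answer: I*√1964615164350133734354404215/32747934938 ≈ 1353.5*I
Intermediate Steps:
r = 72/7 (r = 144/14 = 144*(1/14) = 72/7 ≈ 10.286)
√((d(14)*55)*r + ((-207466 + (533785/166532 - 592764/(-393293))) - 1632392)) = √((14*55)*(72/7) + ((-207466 + (533785/166532 - 592764/(-393293))) - 1632392)) = √(770*(72/7) + ((-207466 + (533785*(1/166532) - 592764*(-1/393293))) - 1632392)) = √(7920 + ((-207466 + (533785/166532 + 592764/393293)) - 1632392)) = √(7920 + ((-207466 + 308648078453/65495869876) - 1632392)) = √(7920 + (-13587857491615763/65495869876 - 1632392)) = √(7920 - 120502791510239155/65495869876) = √(-119984064220821235/65495869876) = I*√1964615164350133734354404215/32747934938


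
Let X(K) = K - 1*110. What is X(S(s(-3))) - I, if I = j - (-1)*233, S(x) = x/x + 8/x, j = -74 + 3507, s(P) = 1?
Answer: -3767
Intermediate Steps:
j = 3433
S(x) = 1 + 8/x
X(K) = -110 + K (X(K) = K - 110 = -110 + K)
I = 3666 (I = 3433 - (-1)*233 = 3433 - 1*(-233) = 3433 + 233 = 3666)
X(S(s(-3))) - I = (-110 + (8 + 1)/1) - 1*3666 = (-110 + 1*9) - 3666 = (-110 + 9) - 3666 = -101 - 3666 = -3767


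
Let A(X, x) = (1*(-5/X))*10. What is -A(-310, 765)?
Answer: -5/31 ≈ -0.16129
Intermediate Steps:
A(X, x) = -50/X (A(X, x) = -5/X*10 = -50/X)
-A(-310, 765) = -(-50)/(-310) = -(-50)*(-1)/310 = -1*5/31 = -5/31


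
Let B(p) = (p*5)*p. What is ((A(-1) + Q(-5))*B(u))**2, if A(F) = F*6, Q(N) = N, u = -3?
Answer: 245025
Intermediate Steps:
B(p) = 5*p**2 (B(p) = (5*p)*p = 5*p**2)
A(F) = 6*F
((A(-1) + Q(-5))*B(u))**2 = ((6*(-1) - 5)*(5*(-3)**2))**2 = ((-6 - 5)*(5*9))**2 = (-11*45)**2 = (-495)**2 = 245025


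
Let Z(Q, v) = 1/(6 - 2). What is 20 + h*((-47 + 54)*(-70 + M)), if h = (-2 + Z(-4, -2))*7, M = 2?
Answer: 5851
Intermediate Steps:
Z(Q, v) = ¼ (Z(Q, v) = 1/4 = ¼)
h = -49/4 (h = (-2 + ¼)*7 = -7/4*7 = -49/4 ≈ -12.250)
20 + h*((-47 + 54)*(-70 + M)) = 20 - 49*(-47 + 54)*(-70 + 2)/4 = 20 - 343*(-68)/4 = 20 - 49/4*(-476) = 20 + 5831 = 5851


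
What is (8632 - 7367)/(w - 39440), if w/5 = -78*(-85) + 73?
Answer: -253/1185 ≈ -0.21350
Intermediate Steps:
w = 33515 (w = 5*(-78*(-85) + 73) = 5*(6630 + 73) = 5*6703 = 33515)
(8632 - 7367)/(w - 39440) = (8632 - 7367)/(33515 - 39440) = 1265/(-5925) = 1265*(-1/5925) = -253/1185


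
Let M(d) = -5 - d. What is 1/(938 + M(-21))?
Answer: 1/954 ≈ 0.0010482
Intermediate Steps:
1/(938 + M(-21)) = 1/(938 + (-5 - 1*(-21))) = 1/(938 + (-5 + 21)) = 1/(938 + 16) = 1/954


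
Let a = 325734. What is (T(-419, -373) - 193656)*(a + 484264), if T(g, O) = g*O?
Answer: -30268815262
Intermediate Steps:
T(g, O) = O*g
(T(-419, -373) - 193656)*(a + 484264) = (-373*(-419) - 193656)*(325734 + 484264) = (156287 - 193656)*809998 = -37369*809998 = -30268815262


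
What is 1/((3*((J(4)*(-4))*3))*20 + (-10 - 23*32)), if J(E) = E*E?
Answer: -1/12266 ≈ -8.1526e-5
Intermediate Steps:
J(E) = E²
1/((3*((J(4)*(-4))*3))*20 + (-10 - 23*32)) = 1/((3*((4²*(-4))*3))*20 + (-10 - 23*32)) = 1/((3*((16*(-4))*3))*20 + (-10 - 736)) = 1/((3*(-64*3))*20 - 746) = 1/((3*(-192))*20 - 746) = 1/(-576*20 - 746) = 1/(-11520 - 746) = 1/(-12266) = -1/12266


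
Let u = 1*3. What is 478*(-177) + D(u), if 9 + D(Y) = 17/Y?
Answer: -253828/3 ≈ -84609.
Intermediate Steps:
u = 3
D(Y) = -9 + 17/Y
478*(-177) + D(u) = 478*(-177) + (-9 + 17/3) = -84606 + (-9 + 17*(1/3)) = -84606 + (-9 + 17/3) = -84606 - 10/3 = -253828/3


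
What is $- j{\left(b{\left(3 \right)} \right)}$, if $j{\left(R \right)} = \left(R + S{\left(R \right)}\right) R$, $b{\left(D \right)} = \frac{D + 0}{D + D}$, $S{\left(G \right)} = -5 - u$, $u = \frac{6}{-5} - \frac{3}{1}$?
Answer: $\frac{3}{20} \approx 0.15$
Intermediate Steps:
$u = - \frac{21}{5}$ ($u = 6 \left(- \frac{1}{5}\right) - 3 = - \frac{6}{5} - 3 = - \frac{21}{5} \approx -4.2$)
$S{\left(G \right)} = - \frac{4}{5}$ ($S{\left(G \right)} = -5 - - \frac{21}{5} = -5 + \frac{21}{5} = - \frac{4}{5}$)
$b{\left(D \right)} = \frac{1}{2}$ ($b{\left(D \right)} = \frac{D}{2 D} = D \frac{1}{2 D} = \frac{1}{2}$)
$j{\left(R \right)} = R \left(- \frac{4}{5} + R\right)$ ($j{\left(R \right)} = \left(R - \frac{4}{5}\right) R = \left(- \frac{4}{5} + R\right) R = R \left(- \frac{4}{5} + R\right)$)
$- j{\left(b{\left(3 \right)} \right)} = - \frac{-4 + 5 \cdot \frac{1}{2}}{5 \cdot 2} = - \frac{-4 + \frac{5}{2}}{5 \cdot 2} = - \frac{-3}{5 \cdot 2 \cdot 2} = \left(-1\right) \left(- \frac{3}{20}\right) = \frac{3}{20}$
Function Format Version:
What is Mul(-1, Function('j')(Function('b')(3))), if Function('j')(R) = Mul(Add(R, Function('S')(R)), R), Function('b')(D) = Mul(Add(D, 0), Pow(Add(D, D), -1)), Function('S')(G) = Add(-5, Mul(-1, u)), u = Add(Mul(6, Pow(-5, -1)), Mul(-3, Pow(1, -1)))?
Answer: Rational(3, 20) ≈ 0.15000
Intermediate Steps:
u = Rational(-21, 5) (u = Add(Mul(6, Rational(-1, 5)), Mul(-3, 1)) = Add(Rational(-6, 5), -3) = Rational(-21, 5) ≈ -4.2000)
Function('S')(G) = Rational(-4, 5) (Function('S')(G) = Add(-5, Mul(-1, Rational(-21, 5))) = Add(-5, Rational(21, 5)) = Rational(-4, 5))
Function('b')(D) = Rational(1, 2) (Function('b')(D) = Mul(D, Pow(Mul(2, D), -1)) = Mul(D, Mul(Rational(1, 2), Pow(D, -1))) = Rational(1, 2))
Function('j')(R) = Mul(R, Add(Rational(-4, 5), R)) (Function('j')(R) = Mul(Add(R, Rational(-4, 5)), R) = Mul(Add(Rational(-4, 5), R), R) = Mul(R, Add(Rational(-4, 5), R)))
Mul(-1, Function('j')(Function('b')(3))) = Mul(-1, Mul(Rational(1, 5), Rational(1, 2), Add(-4, Mul(5, Rational(1, 2))))) = Mul(-1, Mul(Rational(1, 5), Rational(1, 2), Add(-4, Rational(5, 2)))) = Mul(-1, Mul(Rational(1, 5), Rational(1, 2), Rational(-3, 2))) = Mul(-1, Rational(-3, 20)) = Rational(3, 20)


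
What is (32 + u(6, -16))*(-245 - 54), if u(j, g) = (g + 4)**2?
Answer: -52624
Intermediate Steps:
u(j, g) = (4 + g)**2
(32 + u(6, -16))*(-245 - 54) = (32 + (4 - 16)**2)*(-245 - 54) = (32 + (-12)**2)*(-299) = (32 + 144)*(-299) = 176*(-299) = -52624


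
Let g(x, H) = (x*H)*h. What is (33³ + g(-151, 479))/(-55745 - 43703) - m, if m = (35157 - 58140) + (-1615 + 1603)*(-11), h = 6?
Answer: 2272884285/99448 ≈ 22855.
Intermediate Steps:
g(x, H) = 6*H*x (g(x, H) = (x*H)*6 = (H*x)*6 = 6*H*x)
m = -22851 (m = -22983 - 12*(-11) = -22983 + 132 = -22851)
(33³ + g(-151, 479))/(-55745 - 43703) - m = (33³ + 6*479*(-151))/(-55745 - 43703) - 1*(-22851) = (35937 - 433974)/(-99448) + 22851 = -398037*(-1/99448) + 22851 = 398037/99448 + 22851 = 2272884285/99448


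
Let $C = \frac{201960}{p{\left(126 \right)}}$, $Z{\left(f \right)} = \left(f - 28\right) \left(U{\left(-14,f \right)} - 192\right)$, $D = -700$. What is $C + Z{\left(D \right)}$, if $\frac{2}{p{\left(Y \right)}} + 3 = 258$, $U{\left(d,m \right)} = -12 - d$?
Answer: $25888220$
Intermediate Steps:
$p{\left(Y \right)} = \frac{2}{255}$ ($p{\left(Y \right)} = \frac{2}{-3 + 258} = \frac{2}{255}$)
$Z{\left(f \right)} = 5320 - 190 f$ ($Z{\left(f \right)} = \left(f - 28\right) \left(\left(-12 - -14\right) - 192\right) = \left(-28 + f\right) \left(\left(-12 + 14\right) - 192\right) = \left(-28 + f\right) \left(2 - 192\right) = \left(-28 + f\right) \left(-190\right) = 5320 - 190 f$)
$C = 25749900$ ($C = \frac{201960}{\frac{2}{255}} = 201960 \cdot \frac{255}{2} = 25749900$)
$C + Z{\left(D \right)} = 25749900 + \left(5320 - -133000\right) = 25749900 + \left(5320 + 133000\right) = 25749900 + 138320 = 25888220$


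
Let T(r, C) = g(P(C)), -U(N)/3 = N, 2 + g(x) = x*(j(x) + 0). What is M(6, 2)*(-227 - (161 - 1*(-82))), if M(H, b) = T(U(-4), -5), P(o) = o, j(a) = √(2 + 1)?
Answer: 940 + 2350*√3 ≈ 5010.3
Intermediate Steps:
j(a) = √3
g(x) = -2 + x*√3 (g(x) = -2 + x*(√3 + 0) = -2 + x*√3)
U(N) = -3*N
T(r, C) = -2 + C*√3
M(H, b) = -2 - 5*√3
M(6, 2)*(-227 - (161 - 1*(-82))) = (-2 - 5*√3)*(-227 - (161 - 1*(-82))) = (-2 - 5*√3)*(-227 - (161 + 82)) = (-2 - 5*√3)*(-227 - 1*243) = (-2 - 5*√3)*(-227 - 243) = (-2 - 5*√3)*(-470) = 940 + 2350*√3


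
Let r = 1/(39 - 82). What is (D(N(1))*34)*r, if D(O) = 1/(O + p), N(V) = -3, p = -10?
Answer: 34/559 ≈ 0.060823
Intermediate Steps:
D(O) = 1/(-10 + O) (D(O) = 1/(O - 10) = 1/(-10 + O))
r = -1/43 (r = 1/(-43) = -1/43 ≈ -0.023256)
(D(N(1))*34)*r = (34/(-10 - 3))*(-1/43) = (34/(-13))*(-1/43) = -1/13*34*(-1/43) = -34/13*(-1/43) = 34/559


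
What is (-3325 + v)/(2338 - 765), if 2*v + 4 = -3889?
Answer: -811/242 ≈ -3.3512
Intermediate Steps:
v = -3893/2 (v = -2 + (½)*(-3889) = -2 - 3889/2 = -3893/2 ≈ -1946.5)
(-3325 + v)/(2338 - 765) = (-3325 - 3893/2)/(2338 - 765) = -10543/2/1573 = -10543/2*1/1573 = -811/242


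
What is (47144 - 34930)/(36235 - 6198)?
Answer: 12214/30037 ≈ 0.40663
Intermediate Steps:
(47144 - 34930)/(36235 - 6198) = 12214/30037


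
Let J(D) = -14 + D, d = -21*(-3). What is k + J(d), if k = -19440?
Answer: -19391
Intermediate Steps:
d = 63
k + J(d) = -19440 + (-14 + 63) = -19440 + 49 = -19391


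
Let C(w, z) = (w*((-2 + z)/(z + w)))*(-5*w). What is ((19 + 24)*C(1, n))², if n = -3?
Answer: 1155625/4 ≈ 2.8891e+5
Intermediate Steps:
C(w, z) = -5*w²*(-2 + z)/(w + z) (C(w, z) = (w*((-2 + z)/(w + z)))*(-5*w) = (w*(-2 + z)/(w + z))*(-5*w) = -5*w²*(-2 + z)/(w + z))
((19 + 24)*C(1, n))² = ((19 + 24)*(5*1²*(2 - 1*(-3))/(1 - 3)))² = (43*(5*1*(2 + 3)/(-2)))² = (43*(5*1*(-½)*5))² = (43*(-25/2))² = (-1075/2)² = 1155625/4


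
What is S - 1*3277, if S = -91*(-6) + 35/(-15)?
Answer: -8200/3 ≈ -2733.3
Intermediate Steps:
S = 1631/3 (S = 546 + 35*(-1/15) = 546 - 7/3 = 1631/3 ≈ 543.67)
S - 1*3277 = 1631/3 - 1*3277 = 1631/3 - 3277 = -8200/3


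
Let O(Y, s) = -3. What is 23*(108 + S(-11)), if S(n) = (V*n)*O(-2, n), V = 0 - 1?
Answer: 1725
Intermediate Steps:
V = -1
S(n) = 3*n (S(n) = -n*(-3) = 3*n)
23*(108 + S(-11)) = 23*(108 + 3*(-11)) = 23*(108 - 33) = 23*75 = 1725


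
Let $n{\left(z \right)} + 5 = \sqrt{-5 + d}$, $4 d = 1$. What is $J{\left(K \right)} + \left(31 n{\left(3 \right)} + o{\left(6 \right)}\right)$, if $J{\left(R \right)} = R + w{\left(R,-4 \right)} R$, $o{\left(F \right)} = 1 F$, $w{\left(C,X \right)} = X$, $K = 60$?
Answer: $-329 + \frac{31 i \sqrt{19}}{2} \approx -329.0 + 67.563 i$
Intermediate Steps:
$d = \frac{1}{4}$ ($d = \frac{1}{4} \cdot 1 = \frac{1}{4} \approx 0.25$)
$n{\left(z \right)} = -5 + \frac{i \sqrt{19}}{2}$ ($n{\left(z \right)} = -5 + \sqrt{-5 + \frac{1}{4}} = -5 + \sqrt{- \frac{19}{4}} = -5 + \frac{i \sqrt{19}}{2}$)
$o{\left(F \right)} = F$
$J{\left(R \right)} = - 3 R$ ($J{\left(R \right)} = R - 4 R = - 3 R$)
$J{\left(K \right)} + \left(31 n{\left(3 \right)} + o{\left(6 \right)}\right) = \left(-3\right) 60 + \left(31 \left(-5 + \frac{i \sqrt{19}}{2}\right) + 6\right) = -180 - \left(149 - \frac{31 i \sqrt{19}}{2}\right) = -329 + \frac{31 i \sqrt{19}}{2}$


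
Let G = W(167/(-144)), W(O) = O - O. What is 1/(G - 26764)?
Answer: -1/26764 ≈ -3.7364e-5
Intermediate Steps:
W(O) = 0
G = 0
1/(G - 26764) = 1/(0 - 26764) = 1/(-26764) = -1/26764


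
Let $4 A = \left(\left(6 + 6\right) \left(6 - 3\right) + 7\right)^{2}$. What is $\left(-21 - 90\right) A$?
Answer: $- \frac{205239}{4} \approx -51310.0$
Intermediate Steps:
$A = \frac{1849}{4}$ ($A = \frac{\left(\left(6 + 6\right) \left(6 - 3\right) + 7\right)^{2}}{4} = \frac{\left(12 \cdot 3 + 7\right)^{2}}{4} = \frac{\left(36 + 7\right)^{2}}{4} = \frac{43^{2}}{4} = \frac{1}{4} \cdot 1849 = \frac{1849}{4} \approx 462.25$)
$\left(-21 - 90\right) A = \left(-21 - 90\right) \frac{1849}{4} = \left(-111\right) \frac{1849}{4} = - \frac{205239}{4}$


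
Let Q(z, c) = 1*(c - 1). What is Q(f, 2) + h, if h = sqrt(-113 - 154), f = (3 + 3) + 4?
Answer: 1 + I*sqrt(267) ≈ 1.0 + 16.34*I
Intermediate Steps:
f = 10 (f = 6 + 4 = 10)
Q(z, c) = -1 + c (Q(z, c) = 1*(-1 + c) = -1 + c)
h = I*sqrt(267) (h = sqrt(-267) = I*sqrt(267) ≈ 16.34*I)
Q(f, 2) + h = (-1 + 2) + I*sqrt(267) = 1 + I*sqrt(267)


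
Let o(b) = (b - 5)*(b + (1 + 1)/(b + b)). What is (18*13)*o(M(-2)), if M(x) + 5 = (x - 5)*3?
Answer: 188883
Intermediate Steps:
M(x) = -20 + 3*x (M(x) = -5 + (x - 5)*3 = -5 + (-5 + x)*3 = -5 + (-15 + 3*x) = -20 + 3*x)
o(b) = (-5 + b)*(b + 1/b) (o(b) = (-5 + b)*(b + 2/((2*b))) = (-5 + b)*(b + 2*(1/(2*b))) = (-5 + b)*(b + 1/b))
(18*13)*o(M(-2)) = (18*13)*(1 + (-20 + 3*(-2))**2 - 5*(-20 + 3*(-2)) - 5/(-20 + 3*(-2))) = 234*(1 + (-20 - 6)**2 - 5*(-20 - 6) - 5/(-20 - 6)) = 234*(1 + (-26)**2 - 5*(-26) - 5/(-26)) = 234*(1 + 676 + 130 - 5*(-1/26)) = 234*(1 + 676 + 130 + 5/26) = 234*(20987/26) = 188883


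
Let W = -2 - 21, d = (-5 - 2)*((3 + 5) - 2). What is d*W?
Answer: 966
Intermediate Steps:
d = -42 (d = -7*(8 - 2) = -7*6 = -42)
W = -23
d*W = -42*(-23) = 966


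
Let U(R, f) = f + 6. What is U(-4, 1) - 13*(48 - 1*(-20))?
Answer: -877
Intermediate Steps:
U(R, f) = 6 + f
U(-4, 1) - 13*(48 - 1*(-20)) = (6 + 1) - 13*(48 - 1*(-20)) = 7 - 13*(48 + 20) = 7 - 13*68 = 7 - 884 = -877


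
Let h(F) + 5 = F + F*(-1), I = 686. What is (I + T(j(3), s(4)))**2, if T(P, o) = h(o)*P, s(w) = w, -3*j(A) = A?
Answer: 477481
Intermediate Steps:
j(A) = -A/3
h(F) = -5 (h(F) = -5 + (F + F*(-1)) = -5 + (F - F) = -5 + 0 = -5)
T(P, o) = -5*P
(I + T(j(3), s(4)))**2 = (686 - (-5)*3/3)**2 = (686 - 5*(-1))**2 = (686 + 5)**2 = 691**2 = 477481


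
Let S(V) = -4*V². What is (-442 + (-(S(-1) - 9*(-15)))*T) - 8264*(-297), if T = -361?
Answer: 2501257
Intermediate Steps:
(-442 + (-(S(-1) - 9*(-15)))*T) - 8264*(-297) = (-442 - (-4*(-1)² - 9*(-15))*(-361)) - 8264*(-297) = (-442 - (-4*1 + 135)*(-361)) - 1*(-2454408) = (-442 - (-4 + 135)*(-361)) + 2454408 = (-442 - 1*131*(-361)) + 2454408 = (-442 - 131*(-361)) + 2454408 = (-442 + 47291) + 2454408 = 46849 + 2454408 = 2501257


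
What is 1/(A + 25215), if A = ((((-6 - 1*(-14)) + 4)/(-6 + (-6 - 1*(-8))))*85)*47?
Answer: 1/13230 ≈ 7.5586e-5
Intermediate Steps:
A = -11985 (A = ((((-6 + 14) + 4)/(-6 + (-6 + 8)))*85)*47 = (((8 + 4)/(-6 + 2))*85)*47 = ((12/(-4))*85)*47 = ((12*(-¼))*85)*47 = -3*85*47 = -255*47 = -11985)
1/(A + 25215) = 1/(-11985 + 25215) = 1/13230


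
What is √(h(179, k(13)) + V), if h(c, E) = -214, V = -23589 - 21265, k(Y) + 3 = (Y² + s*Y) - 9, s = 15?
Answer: 2*I*√11267 ≈ 212.29*I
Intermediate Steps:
k(Y) = -12 + Y² + 15*Y (k(Y) = -3 + ((Y² + 15*Y) - 9) = -3 + (-9 + Y² + 15*Y) = -12 + Y² + 15*Y)
V = -44854
√(h(179, k(13)) + V) = √(-214 - 44854) = √(-45068) = 2*I*√11267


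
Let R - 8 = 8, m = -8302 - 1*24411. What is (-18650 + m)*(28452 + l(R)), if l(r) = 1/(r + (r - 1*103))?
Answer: -103757934033/71 ≈ -1.4614e+9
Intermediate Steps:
m = -32713 (m = -8302 - 24411 = -32713)
R = 16 (R = 8 + 8 = 16)
l(r) = 1/(-103 + 2*r) (l(r) = 1/(r + (r - 103)) = 1/(r + (-103 + r)) = 1/(-103 + 2*r))
(-18650 + m)*(28452 + l(R)) = (-18650 - 32713)*(28452 + 1/(-103 + 2*16)) = -51363*(28452 + 1/(-103 + 32)) = -51363*(28452 + 1/(-71)) = -51363*(28452 - 1/71) = -51363*2020091/71 = -103757934033/71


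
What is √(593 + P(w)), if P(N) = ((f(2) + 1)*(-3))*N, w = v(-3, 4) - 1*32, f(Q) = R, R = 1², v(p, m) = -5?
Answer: √815 ≈ 28.548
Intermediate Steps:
R = 1
f(Q) = 1
w = -37 (w = -5 - 1*32 = -5 - 32 = -37)
P(N) = -6*N (P(N) = ((1 + 1)*(-3))*N = (2*(-3))*N = -6*N)
√(593 + P(w)) = √(593 - 6*(-37)) = √(593 + 222) = √815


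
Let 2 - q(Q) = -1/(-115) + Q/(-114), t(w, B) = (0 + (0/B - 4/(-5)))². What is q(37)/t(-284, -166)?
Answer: 151805/41952 ≈ 3.6185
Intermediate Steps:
t(w, B) = 16/25 (t(w, B) = (0 + (0 - 4*(-⅕)))² = (0 + (0 + ⅘))² = (0 + ⅘)² = (⅘)² = 16/25)
q(Q) = 229/115 + Q/114 (q(Q) = 2 - (-1/(-115) + Q/(-114)) = 2 - (-1*(-1/115) + Q*(-1/114)) = 2 - (1/115 - Q/114) = 2 + (-1/115 + Q/114) = 229/115 + Q/114)
q(37)/t(-284, -166) = (229/115 + (1/114)*37)/(16/25) = (229/115 + 37/114)*(25/16) = (30361/13110)*(25/16) = 151805/41952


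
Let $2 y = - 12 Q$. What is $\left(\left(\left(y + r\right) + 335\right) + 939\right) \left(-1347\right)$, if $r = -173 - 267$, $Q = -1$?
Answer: $-1131480$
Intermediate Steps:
$r = -440$ ($r = -173 - 267 = -440$)
$y = 6$ ($y = \frac{\left(-12\right) \left(-1\right)}{2} = \frac{1}{2} \cdot 12 = 6$)
$\left(\left(\left(y + r\right) + 335\right) + 939\right) \left(-1347\right) = \left(\left(\left(6 - 440\right) + 335\right) + 939\right) \left(-1347\right) = \left(\left(-434 + 335\right) + 939\right) \left(-1347\right) = \left(-99 + 939\right) \left(-1347\right) = 840 \left(-1347\right) = -1131480$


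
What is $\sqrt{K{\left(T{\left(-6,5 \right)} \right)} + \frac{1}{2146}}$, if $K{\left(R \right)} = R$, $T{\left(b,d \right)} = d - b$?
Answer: $\frac{3 \sqrt{5628958}}{2146} \approx 3.3167$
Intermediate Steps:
$\sqrt{K{\left(T{\left(-6,5 \right)} \right)} + \frac{1}{2146}} = \sqrt{\left(5 - -6\right) + \frac{1}{2146}} = \sqrt{\left(5 + 6\right) + \frac{1}{2146}} = \sqrt{11 + \frac{1}{2146}} = \sqrt{\frac{23607}{2146}} = \frac{3 \sqrt{5628958}}{2146}$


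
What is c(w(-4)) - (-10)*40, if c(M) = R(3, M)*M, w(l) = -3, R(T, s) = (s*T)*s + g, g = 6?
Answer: 301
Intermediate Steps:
R(T, s) = 6 + T*s² (R(T, s) = (s*T)*s + 6 = (T*s)*s + 6 = T*s² + 6 = 6 + T*s²)
c(M) = M*(6 + 3*M²) (c(M) = (6 + 3*M²)*M = M*(6 + 3*M²))
c(w(-4)) - (-10)*40 = 3*(-3)*(2 + (-3)²) - (-10)*40 = 3*(-3)*(2 + 9) - 1*(-400) = 3*(-3)*11 + 400 = -99 + 400 = 301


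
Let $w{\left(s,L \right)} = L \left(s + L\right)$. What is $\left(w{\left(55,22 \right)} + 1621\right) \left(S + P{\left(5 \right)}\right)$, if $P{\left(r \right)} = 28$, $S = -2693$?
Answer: $-8834475$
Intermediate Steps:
$w{\left(s,L \right)} = L \left(L + s\right)$
$\left(w{\left(55,22 \right)} + 1621\right) \left(S + P{\left(5 \right)}\right) = \left(22 \left(22 + 55\right) + 1621\right) \left(-2693 + 28\right) = \left(22 \cdot 77 + 1621\right) \left(-2665\right) = \left(1694 + 1621\right) \left(-2665\right) = 3315 \left(-2665\right) = -8834475$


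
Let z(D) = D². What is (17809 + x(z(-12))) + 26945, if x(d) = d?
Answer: 44898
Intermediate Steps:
(17809 + x(z(-12))) + 26945 = (17809 + (-12)²) + 26945 = (17809 + 144) + 26945 = 17953 + 26945 = 44898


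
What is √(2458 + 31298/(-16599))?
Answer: 2*√169181340339/16599 ≈ 49.559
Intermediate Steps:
√(2458 + 31298/(-16599)) = √(2458 + 31298*(-1/16599)) = √(2458 - 31298/16599) = √(40769044/16599) = 2*√169181340339/16599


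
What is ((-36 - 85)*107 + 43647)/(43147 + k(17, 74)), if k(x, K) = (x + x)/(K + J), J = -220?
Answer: 1120550/1574857 ≈ 0.71152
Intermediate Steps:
k(x, K) = 2*x/(-220 + K) (k(x, K) = (x + x)/(K - 220) = (2*x)/(-220 + K) = 2*x/(-220 + K))
((-36 - 85)*107 + 43647)/(43147 + k(17, 74)) = ((-36 - 85)*107 + 43647)/(43147 + 2*17/(-220 + 74)) = (-121*107 + 43647)/(43147 + 2*17/(-146)) = (-12947 + 43647)/(43147 + 2*17*(-1/146)) = 30700/(43147 - 17/73) = 30700/(3149714/73) = 30700*(73/3149714) = 1120550/1574857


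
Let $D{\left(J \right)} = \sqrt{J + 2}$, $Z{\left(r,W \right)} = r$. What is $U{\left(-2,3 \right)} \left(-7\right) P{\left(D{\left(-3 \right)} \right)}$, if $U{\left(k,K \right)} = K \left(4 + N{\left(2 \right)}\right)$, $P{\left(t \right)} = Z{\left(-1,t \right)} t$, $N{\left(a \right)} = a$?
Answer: $126 i \approx 126.0 i$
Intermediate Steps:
$D{\left(J \right)} = \sqrt{2 + J}$
$P{\left(t \right)} = - t$
$U{\left(k,K \right)} = 6 K$ ($U{\left(k,K \right)} = K \left(4 + 2\right) = K 6 = 6 K$)
$U{\left(-2,3 \right)} \left(-7\right) P{\left(D{\left(-3 \right)} \right)} = 6 \cdot 3 \left(-7\right) \left(- \sqrt{2 - 3}\right) = 18 \left(-7\right) \left(- \sqrt{-1}\right) = - 126 \left(- i\right) = 126 i$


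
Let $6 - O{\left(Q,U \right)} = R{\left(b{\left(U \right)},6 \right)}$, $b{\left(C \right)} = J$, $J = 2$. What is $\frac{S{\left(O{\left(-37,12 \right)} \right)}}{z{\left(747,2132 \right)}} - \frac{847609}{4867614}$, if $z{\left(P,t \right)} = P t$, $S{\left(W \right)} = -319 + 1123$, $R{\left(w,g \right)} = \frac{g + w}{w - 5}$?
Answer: $- \frac{37388664505}{215338375746} \approx -0.17363$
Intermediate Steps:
$b{\left(C \right)} = 2$
$R{\left(w,g \right)} = \frac{g + w}{-5 + w}$
$O{\left(Q,U \right)} = \frac{26}{3}$ ($O{\left(Q,U \right)} = 6 - \frac{6 + 2}{-5 + 2} = 6 - \frac{1}{-3} \cdot 8 = 6 - \left(- \frac{1}{3}\right) 8 = 6 - - \frac{8}{3} = 6 + \frac{8}{3} = \frac{26}{3}$)
$S{\left(W \right)} = 804$
$\frac{S{\left(O{\left(-37,12 \right)} \right)}}{z{\left(747,2132 \right)}} - \frac{847609}{4867614} = \frac{804}{747 \cdot 2132} - \frac{847609}{4867614} = \frac{804}{1592604} - \frac{847609}{4867614} = 804 \cdot \frac{1}{1592604} - \frac{847609}{4867614} = \frac{67}{132717} - \frac{847609}{4867614} = - \frac{37388664505}{215338375746}$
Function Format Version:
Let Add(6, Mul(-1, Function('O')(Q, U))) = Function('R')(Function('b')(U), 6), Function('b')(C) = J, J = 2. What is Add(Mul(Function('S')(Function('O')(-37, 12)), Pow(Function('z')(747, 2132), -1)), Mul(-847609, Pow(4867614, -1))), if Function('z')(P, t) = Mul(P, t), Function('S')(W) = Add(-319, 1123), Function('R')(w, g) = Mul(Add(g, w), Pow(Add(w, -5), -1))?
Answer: Rational(-37388664505, 215338375746) ≈ -0.17363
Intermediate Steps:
Function('b')(C) = 2
Function('R')(w, g) = Mul(Pow(Add(-5, w), -1), Add(g, w)) (Function('R')(w, g) = Mul(Add(g, w), Pow(Add(-5, w), -1)) = Mul(Pow(Add(-5, w), -1), Add(g, w)))
Function('O')(Q, U) = Rational(26, 3) (Function('O')(Q, U) = Add(6, Mul(-1, Mul(Pow(Add(-5, 2), -1), Add(6, 2)))) = Add(6, Mul(-1, Mul(Pow(-3, -1), 8))) = Add(6, Mul(-1, Mul(Rational(-1, 3), 8))) = Add(6, Mul(-1, Rational(-8, 3))) = Add(6, Rational(8, 3)) = Rational(26, 3))
Function('S')(W) = 804
Add(Mul(Function('S')(Function('O')(-37, 12)), Pow(Function('z')(747, 2132), -1)), Mul(-847609, Pow(4867614, -1))) = Add(Mul(804, Pow(Mul(747, 2132), -1)), Mul(-847609, Pow(4867614, -1))) = Add(Mul(804, Pow(1592604, -1)), Mul(-847609, Rational(1, 4867614))) = Add(Mul(804, Rational(1, 1592604)), Rational(-847609, 4867614)) = Add(Rational(67, 132717), Rational(-847609, 4867614)) = Rational(-37388664505, 215338375746)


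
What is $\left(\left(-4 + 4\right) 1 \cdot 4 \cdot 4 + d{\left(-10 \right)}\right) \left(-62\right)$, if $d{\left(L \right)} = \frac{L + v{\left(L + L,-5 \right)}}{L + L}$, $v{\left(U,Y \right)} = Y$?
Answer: $- \frac{93}{2} \approx -46.5$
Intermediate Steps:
$d{\left(L \right)} = \frac{-5 + L}{2 L}$ ($d{\left(L \right)} = \frac{L - 5}{L + L} = \frac{-5 + L}{2 L}$)
$\left(\left(-4 + 4\right) 1 \cdot 4 \cdot 4 + d{\left(-10 \right)}\right) \left(-62\right) = \left(\left(-4 + 4\right) 1 \cdot 4 \cdot 4 + \frac{-5 - 10}{2 \left(-10\right)}\right) \left(-62\right) = \left(0 \cdot 4 \cdot 4 + \frac{1}{2} \left(- \frac{1}{10}\right) \left(-15\right)\right) \left(-62\right) = \left(0 \cdot 16 + \frac{3}{4}\right) \left(-62\right) = \left(0 + \frac{3}{4}\right) \left(-62\right) = \frac{3}{4} \left(-62\right) = - \frac{93}{2}$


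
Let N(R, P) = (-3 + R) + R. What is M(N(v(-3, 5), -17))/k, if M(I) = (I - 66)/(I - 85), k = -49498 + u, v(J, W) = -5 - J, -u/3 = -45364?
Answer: 73/7966648 ≈ 9.1632e-6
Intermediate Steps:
u = 136092 (u = -3*(-45364) = 136092)
N(R, P) = -3 + 2*R
k = 86594 (k = -49498 + 136092 = 86594)
M(I) = (-66 + I)/(-85 + I)
M(N(v(-3, 5), -17))/k = ((-66 + (-3 + 2*(-5 - 1*(-3))))/(-85 + (-3 + 2*(-5 - 1*(-3)))))/86594 = ((-66 + (-3 + 2*(-5 + 3)))/(-85 + (-3 + 2*(-5 + 3))))*(1/86594) = ((-66 + (-3 + 2*(-2)))/(-85 + (-3 + 2*(-2))))*(1/86594) = ((-66 + (-3 - 4))/(-85 + (-3 - 4)))*(1/86594) = ((-66 - 7)/(-85 - 7))*(1/86594) = (-73/(-92))*(1/86594) = -1/92*(-73)*(1/86594) = (73/92)*(1/86594) = 73/7966648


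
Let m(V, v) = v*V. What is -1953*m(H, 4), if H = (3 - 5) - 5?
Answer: 54684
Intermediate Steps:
H = -7 (H = -2 - 5 = -7)
m(V, v) = V*v
-1953*m(H, 4) = -(-13671)*4 = -1953*(-28) = 54684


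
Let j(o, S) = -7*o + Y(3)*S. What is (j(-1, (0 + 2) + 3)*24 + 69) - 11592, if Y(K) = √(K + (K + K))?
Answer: -10995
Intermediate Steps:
Y(K) = √3*√K (Y(K) = √(K + 2*K) = √(3*K) = √3*√K)
j(o, S) = -7*o + 3*S (j(o, S) = -7*o + (√3*√3)*S = -7*o + 3*S)
(j(-1, (0 + 2) + 3)*24 + 69) - 11592 = ((-7*(-1) + 3*((0 + 2) + 3))*24 + 69) - 11592 = ((7 + 3*(2 + 3))*24 + 69) - 11592 = ((7 + 3*5)*24 + 69) - 11592 = ((7 + 15)*24 + 69) - 11592 = (22*24 + 69) - 11592 = (528 + 69) - 11592 = 597 - 11592 = -10995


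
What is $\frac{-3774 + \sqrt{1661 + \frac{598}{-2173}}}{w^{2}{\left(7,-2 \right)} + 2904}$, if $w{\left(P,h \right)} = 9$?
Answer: $- \frac{1258}{995} + \frac{\sqrt{7841824615}}{6486405} \approx -1.2507$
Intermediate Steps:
$\frac{-3774 + \sqrt{1661 + \frac{598}{-2173}}}{w^{2}{\left(7,-2 \right)} + 2904} = \frac{-3774 + \sqrt{1661 + \frac{598}{-2173}}}{9^{2} + 2904} = \frac{-3774 + \sqrt{1661 + 598 \left(- \frac{1}{2173}\right)}}{81 + 2904} = \frac{-3774 + \sqrt{1661 - \frac{598}{2173}}}{2985} = \left(-3774 + \sqrt{\frac{3608755}{2173}}\right) \frac{1}{2985} = \left(-3774 + \frac{\sqrt{7841824615}}{2173}\right) \frac{1}{2985} = - \frac{1258}{995} + \frac{\sqrt{7841824615}}{6486405}$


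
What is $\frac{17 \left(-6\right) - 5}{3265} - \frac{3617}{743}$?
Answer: $- \frac{11889006}{2425895} \approx -4.9009$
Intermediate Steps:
$\frac{17 \left(-6\right) - 5}{3265} - \frac{3617}{743} = \left(-102 - 5\right) \frac{1}{3265} - \frac{3617}{743} = \left(-107\right) \frac{1}{3265} - \frac{3617}{743} = - \frac{107}{3265} - \frac{3617}{743} = - \frac{11889006}{2425895}$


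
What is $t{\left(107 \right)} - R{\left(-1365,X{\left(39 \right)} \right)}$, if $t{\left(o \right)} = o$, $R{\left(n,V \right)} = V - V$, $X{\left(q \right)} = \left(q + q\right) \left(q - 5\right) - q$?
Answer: $107$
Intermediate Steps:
$X{\left(q \right)} = - q + 2 q \left(-5 + q\right)$ ($X{\left(q \right)} = 2 q \left(-5 + q\right) - q = - q + 2 q \left(-5 + q\right)$)
$R{\left(n,V \right)} = 0$
$t{\left(107 \right)} - R{\left(-1365,X{\left(39 \right)} \right)} = 107 - 0 = 107 + 0 = 107$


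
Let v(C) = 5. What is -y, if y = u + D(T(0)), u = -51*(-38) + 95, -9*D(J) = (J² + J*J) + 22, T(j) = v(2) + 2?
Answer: -6059/3 ≈ -2019.7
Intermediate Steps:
T(j) = 7 (T(j) = 5 + 2 = 7)
D(J) = -22/9 - 2*J²/9 (D(J) = -((J² + J*J) + 22)/9 = -((J² + J²) + 22)/9 = -(2*J² + 22)/9 = -(22 + 2*J²)/9 = -22/9 - 2*J²/9)
u = 2033 (u = 1938 + 95 = 2033)
y = 6059/3 (y = 2033 + (-22/9 - 2/9*7²) = 2033 + (-22/9 - 2/9*49) = 2033 + (-22/9 - 98/9) = 2033 - 40/3 = 6059/3 ≈ 2019.7)
-y = -1*6059/3 = -6059/3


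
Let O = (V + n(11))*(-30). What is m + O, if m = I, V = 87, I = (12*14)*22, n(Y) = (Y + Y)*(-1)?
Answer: 1746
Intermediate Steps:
n(Y) = -2*Y (n(Y) = (2*Y)*(-1) = -2*Y)
I = 3696 (I = 168*22 = 3696)
m = 3696
O = -1950 (O = (87 - 2*11)*(-30) = (87 - 22)*(-30) = 65*(-30) = -1950)
m + O = 3696 - 1950 = 1746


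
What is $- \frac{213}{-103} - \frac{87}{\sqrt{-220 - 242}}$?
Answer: $\frac{213}{103} + \frac{29 i \sqrt{462}}{154} \approx 2.068 + 4.0476 i$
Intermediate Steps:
$- \frac{213}{-103} - \frac{87}{\sqrt{-220 - 242}} = \left(-213\right) \left(- \frac{1}{103}\right) - \frac{87}{\sqrt{-462}} = \frac{213}{103} - \frac{87}{i \sqrt{462}} = \frac{213}{103} - 87 \left(- \frac{i \sqrt{462}}{462}\right) = \frac{213}{103} + \frac{29 i \sqrt{462}}{154}$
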